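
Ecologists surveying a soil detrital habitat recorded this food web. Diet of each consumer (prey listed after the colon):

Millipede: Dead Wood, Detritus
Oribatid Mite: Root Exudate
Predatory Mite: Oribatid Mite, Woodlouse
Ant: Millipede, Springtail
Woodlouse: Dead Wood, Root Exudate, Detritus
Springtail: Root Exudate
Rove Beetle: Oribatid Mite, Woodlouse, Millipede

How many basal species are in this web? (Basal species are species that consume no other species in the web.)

3

Basal species (no prey listed): Dead Wood, Root Exudate, Detritus.
Count: 3.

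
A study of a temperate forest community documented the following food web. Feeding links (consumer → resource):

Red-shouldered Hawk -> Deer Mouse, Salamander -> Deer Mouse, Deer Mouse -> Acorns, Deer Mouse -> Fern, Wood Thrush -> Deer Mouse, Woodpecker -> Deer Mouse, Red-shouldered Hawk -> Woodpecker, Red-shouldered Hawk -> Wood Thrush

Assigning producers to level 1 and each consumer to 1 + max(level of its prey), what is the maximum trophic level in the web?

Producers (level 1): Acorns, Fern.
Acorns → Deer Mouse → Wood Thrush → Red-shouldered Hawk gives Red-shouldered Hawk level 4.
No species has a prey at level 4, so no species reaches level 5.

4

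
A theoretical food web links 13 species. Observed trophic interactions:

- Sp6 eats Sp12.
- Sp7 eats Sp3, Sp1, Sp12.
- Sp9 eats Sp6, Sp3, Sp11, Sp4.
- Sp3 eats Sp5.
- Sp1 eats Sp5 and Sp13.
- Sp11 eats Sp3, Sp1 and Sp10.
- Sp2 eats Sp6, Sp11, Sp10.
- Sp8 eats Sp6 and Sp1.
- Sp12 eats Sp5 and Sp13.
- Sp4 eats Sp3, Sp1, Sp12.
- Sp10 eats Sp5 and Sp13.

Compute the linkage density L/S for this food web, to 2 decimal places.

There are L = 26 links among S = 13 species.
L/S = 26/13 = 2.0000 ≈ 2.00.

L/S = 2.00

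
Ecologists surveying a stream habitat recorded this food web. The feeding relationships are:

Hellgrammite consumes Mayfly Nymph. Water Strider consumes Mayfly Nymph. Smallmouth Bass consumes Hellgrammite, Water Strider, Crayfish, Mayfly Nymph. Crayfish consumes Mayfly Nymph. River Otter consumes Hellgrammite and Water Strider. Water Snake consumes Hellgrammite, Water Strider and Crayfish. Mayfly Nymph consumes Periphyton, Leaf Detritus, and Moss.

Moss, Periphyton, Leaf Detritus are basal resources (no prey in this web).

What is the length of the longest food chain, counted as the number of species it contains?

4 species

One longest chain: Moss → Mayfly Nymph → Hellgrammite → Smallmouth Bass.
It has 4 species and 3 links.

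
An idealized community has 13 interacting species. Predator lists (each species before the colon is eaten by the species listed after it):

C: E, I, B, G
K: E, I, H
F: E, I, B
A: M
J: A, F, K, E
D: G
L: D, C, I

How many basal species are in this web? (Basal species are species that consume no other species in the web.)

Basal species (no prey listed): J, L.
Count: 2.

2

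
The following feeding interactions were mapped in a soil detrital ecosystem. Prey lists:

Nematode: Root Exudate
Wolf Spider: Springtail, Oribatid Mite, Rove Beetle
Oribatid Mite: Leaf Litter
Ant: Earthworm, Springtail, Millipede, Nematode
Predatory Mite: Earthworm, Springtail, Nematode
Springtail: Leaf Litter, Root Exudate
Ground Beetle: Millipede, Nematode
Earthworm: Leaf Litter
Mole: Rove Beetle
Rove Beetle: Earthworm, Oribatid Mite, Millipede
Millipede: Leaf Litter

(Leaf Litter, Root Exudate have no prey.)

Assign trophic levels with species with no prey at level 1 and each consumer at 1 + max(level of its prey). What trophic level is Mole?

Trophic level 4

Leaf Litter has no prey (basal) → level 1.
Earthworm eats Leaf Litter → level 2.
Rove Beetle eats Earthworm (level 2); other prey at levels: Oribatid Mite 2, Millipede 2 → level 3.
Mole eats Rove Beetle → level 4.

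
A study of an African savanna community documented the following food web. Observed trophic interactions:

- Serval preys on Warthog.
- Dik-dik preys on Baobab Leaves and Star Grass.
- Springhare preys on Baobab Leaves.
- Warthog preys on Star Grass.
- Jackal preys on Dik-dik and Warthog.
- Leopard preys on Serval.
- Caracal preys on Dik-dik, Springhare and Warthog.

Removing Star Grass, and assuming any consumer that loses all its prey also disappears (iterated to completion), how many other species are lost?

Remove Star Grass.
Round 1: Warthog (all prey gone) → extinct.
Round 2: Serval (all prey gone) → extinct.
Round 3: Leopard (all prey gone) → extinct.
No further losses. Total secondary extinctions: 3.

3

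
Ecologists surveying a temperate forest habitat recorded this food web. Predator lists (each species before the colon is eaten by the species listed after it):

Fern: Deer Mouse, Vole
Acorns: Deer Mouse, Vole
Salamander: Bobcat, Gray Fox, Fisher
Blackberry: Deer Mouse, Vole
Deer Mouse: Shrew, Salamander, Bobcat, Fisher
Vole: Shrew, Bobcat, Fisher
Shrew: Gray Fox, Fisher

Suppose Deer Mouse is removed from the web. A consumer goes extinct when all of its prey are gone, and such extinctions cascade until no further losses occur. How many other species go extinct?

1

Remove Deer Mouse.
Round 1: Salamander (all prey gone) → extinct.
No further losses. Total secondary extinctions: 1.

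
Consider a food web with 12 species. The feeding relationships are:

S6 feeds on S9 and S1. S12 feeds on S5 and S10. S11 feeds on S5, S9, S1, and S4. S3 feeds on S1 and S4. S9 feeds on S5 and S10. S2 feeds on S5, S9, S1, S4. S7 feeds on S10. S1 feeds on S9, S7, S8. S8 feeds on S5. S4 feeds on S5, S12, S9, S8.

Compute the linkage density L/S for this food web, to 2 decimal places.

There are L = 25 links among S = 12 species.
L/S = 25/12 = 2.0833 ≈ 2.08.

L/S = 2.08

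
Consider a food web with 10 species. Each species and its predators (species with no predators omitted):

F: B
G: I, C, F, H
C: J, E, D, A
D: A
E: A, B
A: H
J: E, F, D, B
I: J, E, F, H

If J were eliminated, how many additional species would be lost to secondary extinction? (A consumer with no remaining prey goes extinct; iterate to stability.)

Remove J.
Every predator of it retains at least one other prey: E still has I, C; F still has G, I; D still has C; B still has E, F.
No consumer loses all prey, so no secondary extinctions occur.

0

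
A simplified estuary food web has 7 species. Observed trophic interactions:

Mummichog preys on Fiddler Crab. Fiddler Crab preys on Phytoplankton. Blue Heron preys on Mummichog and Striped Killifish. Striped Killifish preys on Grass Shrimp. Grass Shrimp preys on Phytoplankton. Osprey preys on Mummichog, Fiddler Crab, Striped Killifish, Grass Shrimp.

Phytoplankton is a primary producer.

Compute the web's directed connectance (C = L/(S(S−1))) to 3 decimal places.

The web has S = 7 species and L = 10 feeding links.
C = L / (S(S−1)) = 10 / 42 = 0.2381 ≈ 0.238.

C = 0.238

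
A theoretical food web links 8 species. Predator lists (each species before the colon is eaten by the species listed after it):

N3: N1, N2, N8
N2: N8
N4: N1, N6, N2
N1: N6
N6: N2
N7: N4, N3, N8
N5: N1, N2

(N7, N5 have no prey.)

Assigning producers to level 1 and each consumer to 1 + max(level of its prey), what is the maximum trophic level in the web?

6

Producers (level 1): N7, N5.
N7 → N4 → N1 → N6 → N2 → N8 gives N8 level 6.
No species has a prey at level 6, so no species reaches level 7.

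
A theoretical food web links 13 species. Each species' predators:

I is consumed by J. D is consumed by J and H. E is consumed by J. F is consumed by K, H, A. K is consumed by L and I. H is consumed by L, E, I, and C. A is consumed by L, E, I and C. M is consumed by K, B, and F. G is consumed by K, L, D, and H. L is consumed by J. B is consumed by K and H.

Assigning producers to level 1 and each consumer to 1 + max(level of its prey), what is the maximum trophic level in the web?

Producers (level 1): G, M.
M → F → A → L → J gives J level 5.
No species has a prey at level 5, so no species reaches level 6.

5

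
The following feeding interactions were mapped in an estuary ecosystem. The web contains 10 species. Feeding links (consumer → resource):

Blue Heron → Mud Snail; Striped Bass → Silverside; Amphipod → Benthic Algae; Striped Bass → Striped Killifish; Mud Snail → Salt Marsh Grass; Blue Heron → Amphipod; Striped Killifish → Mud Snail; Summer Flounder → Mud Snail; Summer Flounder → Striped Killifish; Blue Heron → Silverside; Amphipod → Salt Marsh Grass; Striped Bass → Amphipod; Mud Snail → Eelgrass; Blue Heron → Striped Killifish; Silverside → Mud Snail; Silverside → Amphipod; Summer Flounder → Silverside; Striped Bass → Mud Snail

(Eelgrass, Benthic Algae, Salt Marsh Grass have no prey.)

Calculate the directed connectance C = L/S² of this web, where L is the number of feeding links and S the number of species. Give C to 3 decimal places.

C = 0.180

The web has S = 10 species and L = 18 feeding links.
C = L / S² = 18 / 100 = 0.1800 ≈ 0.180.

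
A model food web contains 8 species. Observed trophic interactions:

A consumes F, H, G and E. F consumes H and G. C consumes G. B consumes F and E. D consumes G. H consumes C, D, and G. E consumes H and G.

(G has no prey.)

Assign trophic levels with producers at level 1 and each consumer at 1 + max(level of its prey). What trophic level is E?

Trophic level 4

G is a producer → level 1.
D eats G → level 2.
H eats D (level 2); other prey at levels: G 1, C 2 → level 3.
E eats H (level 3); other prey at levels: G 1 → level 4.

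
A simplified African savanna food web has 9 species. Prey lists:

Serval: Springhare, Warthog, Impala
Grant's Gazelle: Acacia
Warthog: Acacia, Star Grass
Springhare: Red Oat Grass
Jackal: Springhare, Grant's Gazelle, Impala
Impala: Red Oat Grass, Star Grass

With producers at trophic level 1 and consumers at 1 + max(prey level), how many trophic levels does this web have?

Producers (level 1): Red Oat Grass, Acacia, Star Grass.
Red Oat Grass → Springhare → Jackal gives Jackal level 3.
No species has a prey at level 3, so no species reaches level 4.

3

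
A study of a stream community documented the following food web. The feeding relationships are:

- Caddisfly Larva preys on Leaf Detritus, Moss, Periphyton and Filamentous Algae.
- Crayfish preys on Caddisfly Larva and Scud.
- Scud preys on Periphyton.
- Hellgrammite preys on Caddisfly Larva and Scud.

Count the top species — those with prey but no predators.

Top species (has prey, but nothing eats it): Crayfish, Hellgrammite.
Count: 2.

2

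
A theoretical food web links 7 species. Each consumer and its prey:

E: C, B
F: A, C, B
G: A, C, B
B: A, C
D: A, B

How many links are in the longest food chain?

2 links

One longest chain: A → B → D.
It has 3 species and 2 links.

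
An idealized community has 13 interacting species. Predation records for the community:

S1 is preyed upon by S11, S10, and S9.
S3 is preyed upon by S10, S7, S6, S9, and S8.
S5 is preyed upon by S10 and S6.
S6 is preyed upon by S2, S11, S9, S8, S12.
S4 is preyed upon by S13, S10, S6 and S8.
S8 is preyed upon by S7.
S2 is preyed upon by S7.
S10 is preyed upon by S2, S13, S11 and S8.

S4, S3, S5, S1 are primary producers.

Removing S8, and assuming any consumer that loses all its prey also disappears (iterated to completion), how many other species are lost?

0

Remove S8.
Every predator of it retains at least one other prey: S7 still has S3, S2.
No consumer loses all prey, so no secondary extinctions occur.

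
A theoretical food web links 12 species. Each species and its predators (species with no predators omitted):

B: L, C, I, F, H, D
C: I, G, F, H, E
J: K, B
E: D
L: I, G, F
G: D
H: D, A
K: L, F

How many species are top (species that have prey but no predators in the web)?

4

Top species (has prey, but nothing eats it): I, F, D, A.
Count: 4.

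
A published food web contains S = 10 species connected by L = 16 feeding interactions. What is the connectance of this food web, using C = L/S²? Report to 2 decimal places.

C = 0.16

The web has S = 10 species and L = 16 feeding links.
C = L / S² = 16 / 100 = 0.1600 ≈ 0.16.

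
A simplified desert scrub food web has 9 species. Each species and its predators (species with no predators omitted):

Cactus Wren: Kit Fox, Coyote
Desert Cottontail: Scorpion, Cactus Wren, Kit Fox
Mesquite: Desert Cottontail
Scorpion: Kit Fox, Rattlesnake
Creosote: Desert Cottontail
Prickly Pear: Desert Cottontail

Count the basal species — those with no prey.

3

Basal species (no prey listed): Mesquite, Creosote, Prickly Pear.
Count: 3.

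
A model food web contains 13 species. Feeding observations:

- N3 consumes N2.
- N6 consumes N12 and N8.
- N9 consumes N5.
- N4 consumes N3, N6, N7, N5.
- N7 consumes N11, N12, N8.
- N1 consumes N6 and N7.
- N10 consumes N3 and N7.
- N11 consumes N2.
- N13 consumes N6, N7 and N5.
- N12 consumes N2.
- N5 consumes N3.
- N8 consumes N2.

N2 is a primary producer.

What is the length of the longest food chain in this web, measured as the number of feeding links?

3 links

One longest chain: N2 → N12 → N6 → N4.
It has 4 species and 3 links.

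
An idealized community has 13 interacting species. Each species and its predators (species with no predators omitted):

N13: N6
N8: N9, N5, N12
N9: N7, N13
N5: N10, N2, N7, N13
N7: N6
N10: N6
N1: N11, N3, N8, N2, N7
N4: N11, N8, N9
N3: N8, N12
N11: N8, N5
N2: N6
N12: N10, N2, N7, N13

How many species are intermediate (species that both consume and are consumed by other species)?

Intermediate species (has both prey and predators): N11, N3, N8, N9, N5, N12, N10, N2, N7, N13.
Count: 10.

10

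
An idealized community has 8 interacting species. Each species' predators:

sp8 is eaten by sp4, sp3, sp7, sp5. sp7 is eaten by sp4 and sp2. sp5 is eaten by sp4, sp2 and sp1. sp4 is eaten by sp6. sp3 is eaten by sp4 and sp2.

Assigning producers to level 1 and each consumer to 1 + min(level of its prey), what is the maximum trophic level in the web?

Producers (level 1): sp8.
Following each consumer down to its lowest-level prey: sp8 → sp5 → sp1 (levels 1 through 3).
All prey of sp1 (sp5 2) are at level 2 or above, so sp1 is at level 1 + 2 = 3.
Every consumer has at least one prey at level 2 or below, so none exceeds level 3.

3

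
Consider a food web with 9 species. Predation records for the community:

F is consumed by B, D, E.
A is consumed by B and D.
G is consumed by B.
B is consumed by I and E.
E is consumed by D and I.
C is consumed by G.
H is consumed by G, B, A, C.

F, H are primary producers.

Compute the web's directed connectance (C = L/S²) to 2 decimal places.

C = 0.19

The web has S = 9 species and L = 15 feeding links.
C = L / S² = 15 / 81 = 0.1852 ≈ 0.19.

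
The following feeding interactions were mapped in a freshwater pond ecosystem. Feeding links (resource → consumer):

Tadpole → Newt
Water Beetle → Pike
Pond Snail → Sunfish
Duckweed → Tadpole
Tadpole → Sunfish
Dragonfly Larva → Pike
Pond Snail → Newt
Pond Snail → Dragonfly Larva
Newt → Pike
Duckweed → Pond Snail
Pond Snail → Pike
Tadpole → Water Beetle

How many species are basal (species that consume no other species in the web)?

Basal species (no prey listed): Duckweed.
Count: 1.

1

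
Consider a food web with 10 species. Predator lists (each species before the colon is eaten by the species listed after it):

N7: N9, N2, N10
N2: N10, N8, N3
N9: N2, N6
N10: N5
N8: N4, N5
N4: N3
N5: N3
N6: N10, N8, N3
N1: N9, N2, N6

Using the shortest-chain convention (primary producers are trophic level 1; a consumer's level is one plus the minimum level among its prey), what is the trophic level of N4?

N7 is a producer → level 1.
N2 eats N7 → level 2.
N8 eats N2 → level 3.
N4 eats N8 → level 4.
No prey of N4 is below level 3, so 4 is the minimum.

Trophic level 4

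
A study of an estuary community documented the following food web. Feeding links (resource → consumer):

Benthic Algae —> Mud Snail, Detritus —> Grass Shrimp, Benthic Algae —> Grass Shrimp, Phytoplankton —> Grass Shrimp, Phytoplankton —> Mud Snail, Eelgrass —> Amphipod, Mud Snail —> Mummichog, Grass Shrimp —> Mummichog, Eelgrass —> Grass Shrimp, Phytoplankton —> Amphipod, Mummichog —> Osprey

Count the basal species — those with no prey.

4

Basal species (no prey listed): Eelgrass, Phytoplankton, Benthic Algae, Detritus.
Count: 4.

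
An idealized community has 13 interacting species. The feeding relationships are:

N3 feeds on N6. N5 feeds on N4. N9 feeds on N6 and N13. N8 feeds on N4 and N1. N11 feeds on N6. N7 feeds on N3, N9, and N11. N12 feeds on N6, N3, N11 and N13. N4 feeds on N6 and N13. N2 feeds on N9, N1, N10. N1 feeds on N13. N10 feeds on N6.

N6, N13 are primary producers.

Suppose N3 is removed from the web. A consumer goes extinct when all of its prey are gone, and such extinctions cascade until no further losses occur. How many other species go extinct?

0

Remove N3.
Every predator of it retains at least one other prey: N12 still has N6, N13, N11; N7 still has N11, N9.
No consumer loses all prey, so no secondary extinctions occur.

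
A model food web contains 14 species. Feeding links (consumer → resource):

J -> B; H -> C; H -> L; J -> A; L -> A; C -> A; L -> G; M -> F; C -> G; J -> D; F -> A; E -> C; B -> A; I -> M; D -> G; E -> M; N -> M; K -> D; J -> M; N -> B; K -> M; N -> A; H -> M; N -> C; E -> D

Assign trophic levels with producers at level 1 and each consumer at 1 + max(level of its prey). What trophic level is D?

G is a producer → level 1.
D eats G → level 2.

Trophic level 2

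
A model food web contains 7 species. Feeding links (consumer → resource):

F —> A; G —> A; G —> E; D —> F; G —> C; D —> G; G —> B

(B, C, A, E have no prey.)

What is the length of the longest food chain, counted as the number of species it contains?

3 species

One longest chain: A → F → D.
It has 3 species and 2 links.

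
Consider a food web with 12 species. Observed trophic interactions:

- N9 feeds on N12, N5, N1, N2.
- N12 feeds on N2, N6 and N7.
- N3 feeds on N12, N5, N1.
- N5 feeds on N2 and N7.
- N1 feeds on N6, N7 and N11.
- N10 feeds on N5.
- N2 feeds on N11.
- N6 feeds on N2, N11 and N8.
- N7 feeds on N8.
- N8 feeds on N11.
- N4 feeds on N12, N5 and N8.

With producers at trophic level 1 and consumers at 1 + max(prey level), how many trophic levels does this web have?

5

Producers (level 1): N11.
N11 → N8 → N7 → N5 → N10 gives N10 level 5.
No species has a prey at level 5, so no species reaches level 6.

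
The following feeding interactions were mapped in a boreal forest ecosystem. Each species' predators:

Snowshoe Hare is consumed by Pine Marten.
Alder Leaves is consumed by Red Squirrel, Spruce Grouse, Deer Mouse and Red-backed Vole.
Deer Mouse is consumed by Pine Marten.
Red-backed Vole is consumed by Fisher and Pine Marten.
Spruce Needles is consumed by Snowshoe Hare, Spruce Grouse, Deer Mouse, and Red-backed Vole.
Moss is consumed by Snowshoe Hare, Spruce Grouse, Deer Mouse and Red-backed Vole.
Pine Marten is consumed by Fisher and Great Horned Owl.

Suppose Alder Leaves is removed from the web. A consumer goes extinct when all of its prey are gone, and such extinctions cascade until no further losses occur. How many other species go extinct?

1

Remove Alder Leaves.
Round 1: Red Squirrel (all prey gone) → extinct.
No further losses. Total secondary extinctions: 1.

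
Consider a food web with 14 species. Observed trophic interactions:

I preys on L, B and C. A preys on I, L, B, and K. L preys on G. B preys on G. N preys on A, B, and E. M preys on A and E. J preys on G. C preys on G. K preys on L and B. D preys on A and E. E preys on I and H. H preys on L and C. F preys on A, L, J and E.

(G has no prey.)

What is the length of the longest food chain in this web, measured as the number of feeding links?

One longest chain: G → C → I → E → N.
It has 5 species and 4 links.

4 links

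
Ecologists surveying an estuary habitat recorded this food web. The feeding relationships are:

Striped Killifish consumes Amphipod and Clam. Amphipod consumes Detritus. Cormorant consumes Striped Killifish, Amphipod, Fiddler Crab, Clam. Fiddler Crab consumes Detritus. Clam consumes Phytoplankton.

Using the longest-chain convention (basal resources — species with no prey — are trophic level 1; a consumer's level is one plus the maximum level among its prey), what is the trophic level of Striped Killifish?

Trophic level 3

Phytoplankton has no prey (basal) → level 1.
Clam eats Phytoplankton → level 2.
Striped Killifish eats Clam (level 2); other prey at levels: Amphipod 2 → level 3.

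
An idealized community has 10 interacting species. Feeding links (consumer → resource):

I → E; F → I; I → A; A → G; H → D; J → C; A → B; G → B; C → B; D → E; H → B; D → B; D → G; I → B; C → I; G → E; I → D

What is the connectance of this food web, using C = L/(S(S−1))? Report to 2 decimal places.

The web has S = 10 species and L = 17 feeding links.
C = L / (S(S−1)) = 17 / 90 = 0.1889 ≈ 0.19.

C = 0.19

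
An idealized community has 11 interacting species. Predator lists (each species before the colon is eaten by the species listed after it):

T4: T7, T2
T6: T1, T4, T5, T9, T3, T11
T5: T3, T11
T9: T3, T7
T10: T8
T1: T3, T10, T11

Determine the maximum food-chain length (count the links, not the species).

3 links

One longest chain: T6 → T1 → T10 → T8.
It has 4 species and 3 links.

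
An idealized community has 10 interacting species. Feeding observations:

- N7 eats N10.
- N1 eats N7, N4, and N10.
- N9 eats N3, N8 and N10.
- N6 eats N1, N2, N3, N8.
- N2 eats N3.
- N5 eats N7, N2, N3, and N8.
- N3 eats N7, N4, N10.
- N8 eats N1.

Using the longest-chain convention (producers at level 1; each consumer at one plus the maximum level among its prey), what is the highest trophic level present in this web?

Producers (level 1): N4, N10.
N10 → N7 → N1 → N8 → N9 gives N9 level 5.
No species has a prey at level 5, so no species reaches level 6.

5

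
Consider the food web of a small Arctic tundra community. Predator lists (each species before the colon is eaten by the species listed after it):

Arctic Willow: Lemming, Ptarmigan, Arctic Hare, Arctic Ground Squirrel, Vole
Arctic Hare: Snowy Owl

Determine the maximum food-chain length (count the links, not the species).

One longest chain: Arctic Willow → Arctic Hare → Snowy Owl.
It has 3 species and 2 links.

2 links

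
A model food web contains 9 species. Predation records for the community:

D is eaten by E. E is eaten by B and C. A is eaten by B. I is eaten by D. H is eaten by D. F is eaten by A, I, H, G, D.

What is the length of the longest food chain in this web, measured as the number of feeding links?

4 links

One longest chain: F → H → D → E → B.
It has 5 species and 4 links.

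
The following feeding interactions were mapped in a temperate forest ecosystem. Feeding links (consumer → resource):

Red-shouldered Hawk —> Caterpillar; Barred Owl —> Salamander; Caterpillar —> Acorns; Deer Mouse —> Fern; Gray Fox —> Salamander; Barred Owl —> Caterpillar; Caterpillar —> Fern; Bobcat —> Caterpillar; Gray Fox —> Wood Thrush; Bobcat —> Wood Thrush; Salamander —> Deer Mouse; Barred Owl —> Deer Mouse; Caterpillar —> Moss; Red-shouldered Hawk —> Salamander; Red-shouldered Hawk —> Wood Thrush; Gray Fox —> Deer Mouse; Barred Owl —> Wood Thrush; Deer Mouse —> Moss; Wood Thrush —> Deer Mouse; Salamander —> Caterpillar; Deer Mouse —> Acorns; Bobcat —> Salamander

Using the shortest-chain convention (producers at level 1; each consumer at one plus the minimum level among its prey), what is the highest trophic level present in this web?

Producers (level 1): Moss, Fern, Acorns.
Following each consumer down to its lowest-level prey: Moss → Caterpillar → Salamander (levels 1 through 3).
All prey of Salamander (Caterpillar 2, Deer Mouse 2) are at level 2 or above, so Salamander is at level 1 + 2 = 3.
Every consumer has at least one prey at level 2 or below, so none exceeds level 3.

3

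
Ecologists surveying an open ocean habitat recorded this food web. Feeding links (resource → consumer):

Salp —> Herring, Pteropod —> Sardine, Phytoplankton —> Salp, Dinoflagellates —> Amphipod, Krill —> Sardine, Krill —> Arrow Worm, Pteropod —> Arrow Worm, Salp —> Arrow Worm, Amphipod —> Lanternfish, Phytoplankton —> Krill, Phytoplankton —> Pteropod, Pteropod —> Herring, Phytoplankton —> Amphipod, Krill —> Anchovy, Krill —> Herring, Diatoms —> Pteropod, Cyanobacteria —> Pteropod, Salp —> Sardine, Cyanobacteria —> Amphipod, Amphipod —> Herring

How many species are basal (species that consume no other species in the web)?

Basal species (no prey listed): Phytoplankton, Dinoflagellates, Cyanobacteria, Diatoms.
Count: 4.

4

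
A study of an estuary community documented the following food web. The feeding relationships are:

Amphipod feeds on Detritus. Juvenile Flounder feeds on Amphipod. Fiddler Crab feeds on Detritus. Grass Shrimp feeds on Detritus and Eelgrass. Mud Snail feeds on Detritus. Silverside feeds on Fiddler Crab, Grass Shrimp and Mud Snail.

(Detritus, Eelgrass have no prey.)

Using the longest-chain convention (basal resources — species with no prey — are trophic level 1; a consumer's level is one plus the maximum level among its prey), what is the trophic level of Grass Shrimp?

Detritus has no prey (basal) → level 1.
Grass Shrimp eats Detritus (level 1); other prey at levels: Eelgrass 1 → level 2.

Trophic level 2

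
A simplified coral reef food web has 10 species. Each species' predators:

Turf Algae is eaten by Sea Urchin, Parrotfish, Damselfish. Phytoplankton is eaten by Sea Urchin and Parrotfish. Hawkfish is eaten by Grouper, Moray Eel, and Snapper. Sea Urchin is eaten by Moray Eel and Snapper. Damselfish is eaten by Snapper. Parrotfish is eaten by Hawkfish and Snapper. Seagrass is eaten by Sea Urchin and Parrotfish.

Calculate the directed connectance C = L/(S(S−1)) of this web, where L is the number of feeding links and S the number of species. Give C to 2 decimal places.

C = 0.17

The web has S = 10 species and L = 15 feeding links.
C = L / (S(S−1)) = 15 / 90 = 0.1667 ≈ 0.17.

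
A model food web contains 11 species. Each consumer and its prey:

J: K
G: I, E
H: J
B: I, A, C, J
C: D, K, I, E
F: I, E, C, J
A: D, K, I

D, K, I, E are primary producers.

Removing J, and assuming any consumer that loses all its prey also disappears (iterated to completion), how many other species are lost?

1

Remove J.
Round 1: H (all prey gone) → extinct.
No further losses. Total secondary extinctions: 1.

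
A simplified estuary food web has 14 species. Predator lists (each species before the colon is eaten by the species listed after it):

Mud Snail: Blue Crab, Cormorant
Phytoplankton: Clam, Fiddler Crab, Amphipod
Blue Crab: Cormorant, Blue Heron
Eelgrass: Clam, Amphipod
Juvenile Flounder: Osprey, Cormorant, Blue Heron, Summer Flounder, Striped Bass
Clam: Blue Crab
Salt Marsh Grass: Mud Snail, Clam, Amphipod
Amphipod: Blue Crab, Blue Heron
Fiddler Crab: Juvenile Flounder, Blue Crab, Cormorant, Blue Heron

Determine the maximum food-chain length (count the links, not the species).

One longest chain: Phytoplankton → Fiddler Crab → Juvenile Flounder → Osprey.
It has 4 species and 3 links.

3 links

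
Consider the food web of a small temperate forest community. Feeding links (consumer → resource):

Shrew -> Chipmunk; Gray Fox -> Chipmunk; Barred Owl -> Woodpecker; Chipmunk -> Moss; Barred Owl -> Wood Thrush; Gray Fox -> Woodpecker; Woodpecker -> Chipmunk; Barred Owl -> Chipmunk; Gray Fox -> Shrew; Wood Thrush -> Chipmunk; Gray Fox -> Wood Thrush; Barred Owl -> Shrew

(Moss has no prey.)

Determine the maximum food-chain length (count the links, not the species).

3 links

One longest chain: Moss → Chipmunk → Woodpecker → Barred Owl.
It has 4 species and 3 links.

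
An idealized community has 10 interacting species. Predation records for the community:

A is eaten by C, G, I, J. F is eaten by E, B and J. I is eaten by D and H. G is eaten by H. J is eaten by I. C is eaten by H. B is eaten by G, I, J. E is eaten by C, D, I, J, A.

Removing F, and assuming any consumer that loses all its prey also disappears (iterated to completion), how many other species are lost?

Remove F.
Round 1: E (all prey gone), B (all prey gone) → extinct.
Round 2: A (all prey gone) → extinct.
Round 3: C (all prey gone), J (all prey gone), G (all prey gone) → extinct.
Round 4: I (all prey gone) → extinct.
Round 5: D (all prey gone), H (all prey gone) → extinct.
No further losses. Total secondary extinctions: 9.

9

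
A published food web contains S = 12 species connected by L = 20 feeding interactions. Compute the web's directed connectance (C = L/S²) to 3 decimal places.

The web has S = 12 species and L = 20 feeding links.
C = L / S² = 20 / 144 = 0.1389 ≈ 0.139.

C = 0.139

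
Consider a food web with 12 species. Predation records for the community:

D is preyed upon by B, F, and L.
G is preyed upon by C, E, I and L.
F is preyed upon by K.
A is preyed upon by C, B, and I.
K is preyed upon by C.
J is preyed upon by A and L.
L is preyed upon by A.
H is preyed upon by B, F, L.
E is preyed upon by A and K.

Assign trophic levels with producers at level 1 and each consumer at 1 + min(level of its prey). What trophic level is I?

Trophic level 2

G is a producer → level 1.
I eats G → level 2.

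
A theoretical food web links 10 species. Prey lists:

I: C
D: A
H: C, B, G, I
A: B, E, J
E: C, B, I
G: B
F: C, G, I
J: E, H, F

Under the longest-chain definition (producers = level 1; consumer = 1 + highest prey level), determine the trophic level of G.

Trophic level 2

B is a producer → level 1.
G eats B → level 2.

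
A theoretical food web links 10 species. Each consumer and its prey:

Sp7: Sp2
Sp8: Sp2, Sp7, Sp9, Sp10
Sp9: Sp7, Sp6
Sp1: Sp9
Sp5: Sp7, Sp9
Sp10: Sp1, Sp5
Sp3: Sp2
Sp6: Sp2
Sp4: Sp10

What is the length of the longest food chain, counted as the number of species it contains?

6 species

One longest chain: Sp2 → Sp7 → Sp9 → Sp1 → Sp10 → Sp4.
It has 6 species and 5 links.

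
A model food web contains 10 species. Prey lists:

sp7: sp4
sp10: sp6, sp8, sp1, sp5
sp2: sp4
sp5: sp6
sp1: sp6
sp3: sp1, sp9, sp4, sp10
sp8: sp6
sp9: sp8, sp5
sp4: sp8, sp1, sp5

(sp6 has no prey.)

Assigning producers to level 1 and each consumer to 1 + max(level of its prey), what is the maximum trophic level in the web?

4

Producers (level 1): sp6.
sp6 → sp8 → sp4 → sp7 gives sp7 level 4.
No species has a prey at level 4, so no species reaches level 5.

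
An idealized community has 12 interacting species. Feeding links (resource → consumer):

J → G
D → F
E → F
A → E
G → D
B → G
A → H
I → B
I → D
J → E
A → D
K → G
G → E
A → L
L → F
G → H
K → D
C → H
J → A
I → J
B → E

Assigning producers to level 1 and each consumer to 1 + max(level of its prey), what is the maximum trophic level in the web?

Producers (level 1): K, C, I.
I → B → G → D → F gives F level 5.
No species has a prey at level 5, so no species reaches level 6.

5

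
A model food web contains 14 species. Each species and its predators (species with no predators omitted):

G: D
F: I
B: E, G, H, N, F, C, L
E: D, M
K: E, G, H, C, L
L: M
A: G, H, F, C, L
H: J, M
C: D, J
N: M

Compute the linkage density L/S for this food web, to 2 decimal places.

L/S = 1.93

There are L = 27 links among S = 14 species.
L/S = 27/14 = 1.9286 ≈ 1.93.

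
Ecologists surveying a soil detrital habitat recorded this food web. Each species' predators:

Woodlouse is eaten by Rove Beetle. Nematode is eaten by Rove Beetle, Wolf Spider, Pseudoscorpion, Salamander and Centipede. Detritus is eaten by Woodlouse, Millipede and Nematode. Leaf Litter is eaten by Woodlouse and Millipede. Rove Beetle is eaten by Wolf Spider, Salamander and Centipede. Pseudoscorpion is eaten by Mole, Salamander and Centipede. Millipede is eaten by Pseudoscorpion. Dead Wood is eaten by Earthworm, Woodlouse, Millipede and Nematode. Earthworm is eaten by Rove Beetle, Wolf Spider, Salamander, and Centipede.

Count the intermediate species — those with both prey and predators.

6

Intermediate species (has both prey and predators): Millipede, Earthworm, Woodlouse, Nematode, Rove Beetle, Pseudoscorpion.
Count: 6.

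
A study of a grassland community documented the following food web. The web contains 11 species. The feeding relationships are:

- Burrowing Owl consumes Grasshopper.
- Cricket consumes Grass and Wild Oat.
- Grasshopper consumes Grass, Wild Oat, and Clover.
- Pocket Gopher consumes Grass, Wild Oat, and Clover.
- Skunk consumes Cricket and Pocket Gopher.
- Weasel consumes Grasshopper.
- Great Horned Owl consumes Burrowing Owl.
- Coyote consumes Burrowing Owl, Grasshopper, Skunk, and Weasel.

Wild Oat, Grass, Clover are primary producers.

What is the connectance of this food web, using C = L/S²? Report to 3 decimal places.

The web has S = 11 species and L = 17 feeding links.
C = L / S² = 17 / 121 = 0.1405 ≈ 0.140.

C = 0.140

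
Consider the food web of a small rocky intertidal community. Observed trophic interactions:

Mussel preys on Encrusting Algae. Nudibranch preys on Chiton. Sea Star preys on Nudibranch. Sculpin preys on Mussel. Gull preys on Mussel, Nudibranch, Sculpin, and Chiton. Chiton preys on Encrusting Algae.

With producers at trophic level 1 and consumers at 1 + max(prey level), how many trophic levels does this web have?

Producers (level 1): Encrusting Algae.
Encrusting Algae → Chiton → Nudibranch → Gull gives Gull level 4.
No species has a prey at level 4, so no species reaches level 5.

4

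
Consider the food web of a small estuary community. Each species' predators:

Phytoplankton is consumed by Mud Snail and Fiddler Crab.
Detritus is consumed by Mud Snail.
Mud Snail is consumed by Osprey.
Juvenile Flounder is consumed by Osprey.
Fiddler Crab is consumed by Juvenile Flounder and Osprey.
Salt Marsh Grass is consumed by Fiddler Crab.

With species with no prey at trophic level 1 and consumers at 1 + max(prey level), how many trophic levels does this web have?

Basal resources (level 1): Detritus, Phytoplankton, Salt Marsh Grass.
Phytoplankton → Fiddler Crab → Juvenile Flounder → Osprey gives Osprey level 4.
No species has a prey at level 4, so no species reaches level 5.

4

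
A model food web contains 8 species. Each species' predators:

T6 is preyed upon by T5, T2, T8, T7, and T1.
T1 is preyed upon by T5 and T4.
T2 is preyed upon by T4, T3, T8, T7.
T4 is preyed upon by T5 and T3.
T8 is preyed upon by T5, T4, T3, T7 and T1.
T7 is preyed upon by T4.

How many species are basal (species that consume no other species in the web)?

1

Basal species (no prey listed): T6.
Count: 1.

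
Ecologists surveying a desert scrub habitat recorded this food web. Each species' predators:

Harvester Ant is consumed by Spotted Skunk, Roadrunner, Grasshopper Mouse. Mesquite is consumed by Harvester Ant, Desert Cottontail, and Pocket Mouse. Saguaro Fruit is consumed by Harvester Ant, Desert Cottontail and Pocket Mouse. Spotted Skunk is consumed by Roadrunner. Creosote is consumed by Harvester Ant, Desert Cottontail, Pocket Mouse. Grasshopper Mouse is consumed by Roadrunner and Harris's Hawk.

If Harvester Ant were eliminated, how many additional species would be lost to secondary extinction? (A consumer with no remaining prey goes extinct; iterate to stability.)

4

Remove Harvester Ant.
Round 1: Spotted Skunk (all prey gone), Grasshopper Mouse (all prey gone) → extinct.
Round 2: Harris's Hawk (all prey gone), Roadrunner (all prey gone) → extinct.
No further losses. Total secondary extinctions: 4.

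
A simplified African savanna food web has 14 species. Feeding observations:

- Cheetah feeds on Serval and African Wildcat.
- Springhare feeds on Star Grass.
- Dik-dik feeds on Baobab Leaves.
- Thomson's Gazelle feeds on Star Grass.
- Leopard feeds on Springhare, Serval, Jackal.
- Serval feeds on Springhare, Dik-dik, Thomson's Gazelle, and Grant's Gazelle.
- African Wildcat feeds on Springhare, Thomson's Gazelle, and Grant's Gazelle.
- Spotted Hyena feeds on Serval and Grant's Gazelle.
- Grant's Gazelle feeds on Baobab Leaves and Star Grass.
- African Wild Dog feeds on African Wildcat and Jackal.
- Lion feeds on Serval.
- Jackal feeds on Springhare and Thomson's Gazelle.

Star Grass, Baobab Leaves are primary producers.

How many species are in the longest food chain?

One longest chain: Star Grass → Grant's Gazelle → Serval → Spotted Hyena.
It has 4 species and 3 links.

4 species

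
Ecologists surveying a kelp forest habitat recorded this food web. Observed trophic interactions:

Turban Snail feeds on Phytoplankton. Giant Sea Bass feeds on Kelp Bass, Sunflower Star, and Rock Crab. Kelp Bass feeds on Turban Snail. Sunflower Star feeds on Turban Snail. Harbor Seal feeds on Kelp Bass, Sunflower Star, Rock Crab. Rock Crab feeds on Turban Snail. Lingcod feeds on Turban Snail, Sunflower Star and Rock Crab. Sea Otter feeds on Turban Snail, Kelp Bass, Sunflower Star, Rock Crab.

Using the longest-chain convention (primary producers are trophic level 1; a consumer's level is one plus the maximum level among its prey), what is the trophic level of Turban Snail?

Phytoplankton is a producer → level 1.
Turban Snail eats Phytoplankton → level 2.

Trophic level 2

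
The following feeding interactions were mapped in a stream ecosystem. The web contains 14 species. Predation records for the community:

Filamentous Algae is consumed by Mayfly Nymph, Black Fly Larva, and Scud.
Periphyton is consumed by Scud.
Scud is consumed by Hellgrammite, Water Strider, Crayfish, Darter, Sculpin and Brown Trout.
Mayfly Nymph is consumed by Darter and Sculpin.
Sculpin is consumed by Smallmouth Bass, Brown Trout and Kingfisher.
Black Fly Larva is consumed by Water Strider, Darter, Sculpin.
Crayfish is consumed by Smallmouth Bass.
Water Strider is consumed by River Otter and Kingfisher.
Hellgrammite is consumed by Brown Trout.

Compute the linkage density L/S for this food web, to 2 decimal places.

L/S = 1.57

There are L = 22 links among S = 14 species.
L/S = 22/14 = 1.5714 ≈ 1.57.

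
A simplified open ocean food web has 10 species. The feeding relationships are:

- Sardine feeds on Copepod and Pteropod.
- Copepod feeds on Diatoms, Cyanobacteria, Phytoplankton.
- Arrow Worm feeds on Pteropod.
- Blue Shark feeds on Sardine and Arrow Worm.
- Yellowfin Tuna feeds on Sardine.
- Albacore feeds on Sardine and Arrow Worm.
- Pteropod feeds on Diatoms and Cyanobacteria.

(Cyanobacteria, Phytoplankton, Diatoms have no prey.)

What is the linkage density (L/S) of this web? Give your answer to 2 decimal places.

There are L = 13 links among S = 10 species.
L/S = 13/10 = 1.3000 ≈ 1.30.

L/S = 1.30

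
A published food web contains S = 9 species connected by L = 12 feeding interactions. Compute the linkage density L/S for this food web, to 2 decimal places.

L/S = 1.33

There are L = 12 links among S = 9 species.
L/S = 12/9 = 1.3333 ≈ 1.33.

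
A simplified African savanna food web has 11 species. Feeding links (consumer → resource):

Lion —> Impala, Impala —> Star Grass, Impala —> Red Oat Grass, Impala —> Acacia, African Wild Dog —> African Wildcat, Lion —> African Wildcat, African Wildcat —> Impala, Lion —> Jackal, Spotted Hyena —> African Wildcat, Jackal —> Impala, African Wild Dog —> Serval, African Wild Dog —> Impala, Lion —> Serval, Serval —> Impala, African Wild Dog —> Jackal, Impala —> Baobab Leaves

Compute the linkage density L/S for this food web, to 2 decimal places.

There are L = 16 links among S = 11 species.
L/S = 16/11 = 1.4545 ≈ 1.45.

L/S = 1.45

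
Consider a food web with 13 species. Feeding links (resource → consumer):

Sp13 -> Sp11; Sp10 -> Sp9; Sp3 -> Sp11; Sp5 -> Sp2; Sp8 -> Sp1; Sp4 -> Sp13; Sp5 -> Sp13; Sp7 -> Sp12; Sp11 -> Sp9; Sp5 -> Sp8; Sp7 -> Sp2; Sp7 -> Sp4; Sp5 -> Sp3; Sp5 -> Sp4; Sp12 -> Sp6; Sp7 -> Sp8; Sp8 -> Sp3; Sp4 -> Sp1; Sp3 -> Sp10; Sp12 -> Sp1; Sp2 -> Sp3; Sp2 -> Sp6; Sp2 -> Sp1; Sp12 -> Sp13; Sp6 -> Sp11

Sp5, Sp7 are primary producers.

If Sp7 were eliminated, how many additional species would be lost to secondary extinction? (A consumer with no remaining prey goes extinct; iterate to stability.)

1

Remove Sp7.
Round 1: Sp12 (all prey gone) → extinct.
No further losses. Total secondary extinctions: 1.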